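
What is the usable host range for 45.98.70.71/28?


Network: 45.98.70.64
Broadcast: 45.98.70.79
First usable = network + 1
Last usable = broadcast - 1
Range: 45.98.70.65 to 45.98.70.78


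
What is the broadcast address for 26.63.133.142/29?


Network: 26.63.133.136/29
Host bits = 3
Set all host bits to 1:
Broadcast: 26.63.133.143


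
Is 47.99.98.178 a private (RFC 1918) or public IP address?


RFC 1918 private ranges:
  10.0.0.0/8 (10.0.0.0 - 10.255.255.255)
  172.16.0.0/12 (172.16.0.0 - 172.31.255.255)
  192.168.0.0/16 (192.168.0.0 - 192.168.255.255)
Public (not in any RFC 1918 range)


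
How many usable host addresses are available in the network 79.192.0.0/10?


Host bits = 32 - 10 = 22
Total addresses = 2^22 = 4194304
Usable = total - 2 (network and broadcast)
Usable hosts: 4194302


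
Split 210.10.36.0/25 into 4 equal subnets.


New prefix = 25 + 2 = 27
Each subnet has 32 addresses
  210.10.36.0/27
  210.10.36.32/27
  210.10.36.64/27
  210.10.36.96/27
Subnets: 210.10.36.0/27, 210.10.36.32/27, 210.10.36.64/27, 210.10.36.96/27


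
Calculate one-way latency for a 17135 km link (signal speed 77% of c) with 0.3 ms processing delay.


Speed = 0.77 * 3e5 km/s = 231000 km/s
Propagation delay = 17135 / 231000 = 0.0742 s = 74.1775 ms
Processing delay = 0.3 ms
Total one-way latency = 74.4775 ms


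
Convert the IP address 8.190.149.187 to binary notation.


8 = 00001000
190 = 10111110
149 = 10010101
187 = 10111011
Binary: 00001000.10111110.10010101.10111011


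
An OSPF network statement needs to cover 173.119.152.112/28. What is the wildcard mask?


Subnet mask: 255.255.255.240
Wildcard = 255.255.255.255 - subnet mask
255 - 255 = 0
255 - 255 = 0
255 - 255 = 0
255 - 240 = 15
Wildcard: 0.0.0.15


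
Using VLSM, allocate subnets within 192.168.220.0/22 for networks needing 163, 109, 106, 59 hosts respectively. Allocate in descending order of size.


163 hosts -> /24 (254 usable): 192.168.220.0/24
109 hosts -> /25 (126 usable): 192.168.221.0/25
106 hosts -> /25 (126 usable): 192.168.221.128/25
59 hosts -> /26 (62 usable): 192.168.222.0/26
Allocation: 192.168.220.0/24 (163 hosts, 254 usable); 192.168.221.0/25 (109 hosts, 126 usable); 192.168.221.128/25 (106 hosts, 126 usable); 192.168.222.0/26 (59 hosts, 62 usable)


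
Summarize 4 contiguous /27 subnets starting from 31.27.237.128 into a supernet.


Original prefix: /27
Number of subnets: 4 = 2^2
New prefix = 27 - 2 = 25
Supernet: 31.27.237.128/25


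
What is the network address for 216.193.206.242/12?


IP:   11011000.11000001.11001110.11110010
Mask: 11111111.11110000.00000000.00000000
AND operation:
Net:  11011000.11000000.00000000.00000000
Network: 216.192.0.0/12


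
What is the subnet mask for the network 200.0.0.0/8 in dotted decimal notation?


/8 means 8 network bits, 24 host bits
Binary: 11111111000000000000000000000000
Mask: 255.0.0.0


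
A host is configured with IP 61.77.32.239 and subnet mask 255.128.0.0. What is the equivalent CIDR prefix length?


Binary: 11111111.10000000.00000000.00000000
Count leading 1s
Prefix: /9


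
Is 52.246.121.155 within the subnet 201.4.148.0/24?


Subnet network: 201.4.148.0
Test IP AND mask: 52.246.121.0
No, 52.246.121.155 is not in 201.4.148.0/24


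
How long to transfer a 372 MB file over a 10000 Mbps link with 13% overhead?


Effective throughput = 10000 * (1 - 13/100) = 8700 Mbps
File size in Mb = 372 * 8 = 2976 Mb
Time = 2976 / 8700
Time = 0.3421 seconds


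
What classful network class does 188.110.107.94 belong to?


First octet: 188
Binary: 10111100
10xxxxxx -> Class B (128-191)
Class B, default mask 255.255.0.0 (/16)


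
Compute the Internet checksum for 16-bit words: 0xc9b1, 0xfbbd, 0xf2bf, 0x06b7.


Sum all words (with carry folding):
+ 0xc9b1 = 0xc9b1
+ 0xfbbd = 0xc56f
+ 0xf2bf = 0xb82f
+ 0x06b7 = 0xbee6
One's complement: ~0xbee6
Checksum = 0x4119


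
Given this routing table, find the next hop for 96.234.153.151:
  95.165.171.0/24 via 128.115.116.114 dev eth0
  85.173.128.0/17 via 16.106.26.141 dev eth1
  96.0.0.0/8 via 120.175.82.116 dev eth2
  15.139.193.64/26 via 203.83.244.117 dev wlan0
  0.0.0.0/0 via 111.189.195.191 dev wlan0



Longest prefix match for 96.234.153.151:
  /24 95.165.171.0: no
  /17 85.173.128.0: no
  /8 96.0.0.0: MATCH
  /26 15.139.193.64: no
  /0 0.0.0.0: MATCH
Selected: next-hop 120.175.82.116 via eth2 (matched /8)


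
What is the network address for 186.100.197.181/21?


IP:   10111010.01100100.11000101.10110101
Mask: 11111111.11111111.11111000.00000000
AND operation:
Net:  10111010.01100100.11000000.00000000
Network: 186.100.192.0/21


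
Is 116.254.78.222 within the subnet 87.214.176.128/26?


Subnet network: 87.214.176.128
Test IP AND mask: 116.254.78.192
No, 116.254.78.222 is not in 87.214.176.128/26


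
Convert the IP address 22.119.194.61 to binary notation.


22 = 00010110
119 = 01110111
194 = 11000010
61 = 00111101
Binary: 00010110.01110111.11000010.00111101


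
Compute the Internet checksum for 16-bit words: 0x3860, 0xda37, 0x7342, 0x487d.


Sum all words (with carry folding):
+ 0x3860 = 0x3860
+ 0xda37 = 0x1298
+ 0x7342 = 0x85da
+ 0x487d = 0xce57
One's complement: ~0xce57
Checksum = 0x31a8


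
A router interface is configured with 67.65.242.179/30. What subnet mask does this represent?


/30 means 30 network bits, 2 host bits
Binary: 11111111111111111111111111111100
Mask: 255.255.255.252


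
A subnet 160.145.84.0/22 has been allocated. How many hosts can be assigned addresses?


Host bits = 32 - 22 = 10
Total addresses = 2^10 = 1024
Usable = total - 2 (network and broadcast)
Usable hosts: 1022


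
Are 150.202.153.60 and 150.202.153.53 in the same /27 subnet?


Mask: 255.255.255.224
150.202.153.60 AND mask = 150.202.153.32
150.202.153.53 AND mask = 150.202.153.32
Yes, same subnet (150.202.153.32)


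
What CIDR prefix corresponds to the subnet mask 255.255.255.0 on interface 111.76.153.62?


Binary: 11111111.11111111.11111111.00000000
Count leading 1s
Prefix: /24


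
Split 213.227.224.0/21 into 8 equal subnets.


New prefix = 21 + 3 = 24
Each subnet has 256 addresses
  213.227.224.0/24
  213.227.225.0/24
  213.227.226.0/24
  213.227.227.0/24
  213.227.228.0/24
  213.227.229.0/24
  213.227.230.0/24
  213.227.231.0/24
Subnets: 213.227.224.0/24, 213.227.225.0/24, 213.227.226.0/24, 213.227.227.0/24, 213.227.228.0/24, 213.227.229.0/24, 213.227.230.0/24, 213.227.231.0/24


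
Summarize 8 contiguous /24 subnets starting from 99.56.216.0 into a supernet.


Original prefix: /24
Number of subnets: 8 = 2^3
New prefix = 24 - 3 = 21
Supernet: 99.56.216.0/21


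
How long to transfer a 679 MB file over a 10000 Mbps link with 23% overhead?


Effective throughput = 10000 * (1 - 23/100) = 7700 Mbps
File size in Mb = 679 * 8 = 5432 Mb
Time = 5432 / 7700
Time = 0.7055 seconds


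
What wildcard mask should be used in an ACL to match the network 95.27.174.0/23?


Subnet mask: 255.255.254.0
Wildcard = 255.255.255.255 - subnet mask
255 - 255 = 0
255 - 255 = 0
255 - 254 = 1
255 - 0 = 255
Wildcard: 0.0.1.255


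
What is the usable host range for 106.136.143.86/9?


Network: 106.128.0.0
Broadcast: 106.255.255.255
First usable = network + 1
Last usable = broadcast - 1
Range: 106.128.0.1 to 106.255.255.254


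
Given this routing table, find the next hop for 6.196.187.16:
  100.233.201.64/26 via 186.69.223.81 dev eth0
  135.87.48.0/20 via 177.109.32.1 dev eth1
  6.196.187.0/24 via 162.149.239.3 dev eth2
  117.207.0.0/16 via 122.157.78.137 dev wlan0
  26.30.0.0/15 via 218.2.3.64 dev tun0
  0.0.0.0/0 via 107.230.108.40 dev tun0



Longest prefix match for 6.196.187.16:
  /26 100.233.201.64: no
  /20 135.87.48.0: no
  /24 6.196.187.0: MATCH
  /16 117.207.0.0: no
  /15 26.30.0.0: no
  /0 0.0.0.0: MATCH
Selected: next-hop 162.149.239.3 via eth2 (matched /24)


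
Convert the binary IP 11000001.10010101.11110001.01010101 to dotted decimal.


11000001 = 193
10010101 = 149
11110001 = 241
01010101 = 85
IP: 193.149.241.85


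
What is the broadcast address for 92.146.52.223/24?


Network: 92.146.52.0/24
Host bits = 8
Set all host bits to 1:
Broadcast: 92.146.52.255


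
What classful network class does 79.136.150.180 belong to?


First octet: 79
Binary: 01001111
0xxxxxxx -> Class A (1-126)
Class A, default mask 255.0.0.0 (/8)


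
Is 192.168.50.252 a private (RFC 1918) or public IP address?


RFC 1918 private ranges:
  10.0.0.0/8 (10.0.0.0 - 10.255.255.255)
  172.16.0.0/12 (172.16.0.0 - 172.31.255.255)
  192.168.0.0/16 (192.168.0.0 - 192.168.255.255)
Private (in 192.168.0.0/16)


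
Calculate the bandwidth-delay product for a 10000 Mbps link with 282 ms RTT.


BDP = bandwidth * RTT
= 10000 Mbps * 282 ms
= 10000 * 1e6 * 282 / 1000 bits
= 2820000000 bits
= 352500000 bytes
= 344238.2812 KB
BDP = 2820000000 bits (352500000 bytes)


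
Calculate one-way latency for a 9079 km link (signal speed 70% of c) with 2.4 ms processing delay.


Speed = 0.7 * 3e5 km/s = 210000 km/s
Propagation delay = 9079 / 210000 = 0.0432 s = 43.2333 ms
Processing delay = 2.4 ms
Total one-way latency = 45.6333 ms


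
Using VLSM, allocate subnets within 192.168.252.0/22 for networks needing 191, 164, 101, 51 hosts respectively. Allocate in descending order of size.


191 hosts -> /24 (254 usable): 192.168.252.0/24
164 hosts -> /24 (254 usable): 192.168.253.0/24
101 hosts -> /25 (126 usable): 192.168.254.0/25
51 hosts -> /26 (62 usable): 192.168.254.128/26
Allocation: 192.168.252.0/24 (191 hosts, 254 usable); 192.168.253.0/24 (164 hosts, 254 usable); 192.168.254.0/25 (101 hosts, 126 usable); 192.168.254.128/26 (51 hosts, 62 usable)


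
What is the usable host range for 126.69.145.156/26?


Network: 126.69.145.128
Broadcast: 126.69.145.191
First usable = network + 1
Last usable = broadcast - 1
Range: 126.69.145.129 to 126.69.145.190


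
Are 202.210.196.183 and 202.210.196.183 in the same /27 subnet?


Mask: 255.255.255.224
202.210.196.183 AND mask = 202.210.196.160
202.210.196.183 AND mask = 202.210.196.160
Yes, same subnet (202.210.196.160)


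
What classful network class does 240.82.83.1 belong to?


First octet: 240
Binary: 11110000
1111xxxx -> Class E (240-255)
Class E (reserved), default mask N/A


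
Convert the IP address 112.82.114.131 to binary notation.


112 = 01110000
82 = 01010010
114 = 01110010
131 = 10000011
Binary: 01110000.01010010.01110010.10000011


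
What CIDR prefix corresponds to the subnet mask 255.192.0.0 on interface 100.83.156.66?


Binary: 11111111.11000000.00000000.00000000
Count leading 1s
Prefix: /10


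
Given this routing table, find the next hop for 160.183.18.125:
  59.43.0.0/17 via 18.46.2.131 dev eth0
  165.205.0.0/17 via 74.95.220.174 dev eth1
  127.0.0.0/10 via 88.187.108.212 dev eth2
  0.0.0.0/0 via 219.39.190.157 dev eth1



Longest prefix match for 160.183.18.125:
  /17 59.43.0.0: no
  /17 165.205.0.0: no
  /10 127.0.0.0: no
  /0 0.0.0.0: MATCH
Selected: next-hop 219.39.190.157 via eth1 (matched /0)


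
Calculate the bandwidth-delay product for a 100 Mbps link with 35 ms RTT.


BDP = bandwidth * RTT
= 100 Mbps * 35 ms
= 100 * 1e6 * 35 / 1000 bits
= 3500000 bits
= 437500 bytes
= 427.2461 KB
BDP = 3500000 bits (437500 bytes)


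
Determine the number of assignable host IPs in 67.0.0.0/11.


Host bits = 32 - 11 = 21
Total addresses = 2^21 = 2097152
Usable = total - 2 (network and broadcast)
Usable hosts: 2097150


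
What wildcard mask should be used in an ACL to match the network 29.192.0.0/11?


Subnet mask: 255.224.0.0
Wildcard = 255.255.255.255 - subnet mask
255 - 255 = 0
255 - 224 = 31
255 - 0 = 255
255 - 0 = 255
Wildcard: 0.31.255.255


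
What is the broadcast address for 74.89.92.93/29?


Network: 74.89.92.88/29
Host bits = 3
Set all host bits to 1:
Broadcast: 74.89.92.95


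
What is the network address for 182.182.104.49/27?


IP:   10110110.10110110.01101000.00110001
Mask: 11111111.11111111.11111111.11100000
AND operation:
Net:  10110110.10110110.01101000.00100000
Network: 182.182.104.32/27


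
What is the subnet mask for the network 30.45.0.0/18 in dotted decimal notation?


/18 means 18 network bits, 14 host bits
Binary: 11111111111111111100000000000000
Mask: 255.255.192.0


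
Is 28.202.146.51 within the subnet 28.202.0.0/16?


Subnet network: 28.202.0.0
Test IP AND mask: 28.202.0.0
Yes, 28.202.146.51 is in 28.202.0.0/16


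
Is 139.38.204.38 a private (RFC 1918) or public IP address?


RFC 1918 private ranges:
  10.0.0.0/8 (10.0.0.0 - 10.255.255.255)
  172.16.0.0/12 (172.16.0.0 - 172.31.255.255)
  192.168.0.0/16 (192.168.0.0 - 192.168.255.255)
Public (not in any RFC 1918 range)


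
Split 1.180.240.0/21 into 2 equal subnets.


New prefix = 21 + 1 = 22
Each subnet has 1024 addresses
  1.180.240.0/22
  1.180.244.0/22
Subnets: 1.180.240.0/22, 1.180.244.0/22


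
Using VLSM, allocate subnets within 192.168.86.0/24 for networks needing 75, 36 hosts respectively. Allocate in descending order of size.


75 hosts -> /25 (126 usable): 192.168.86.0/25
36 hosts -> /26 (62 usable): 192.168.86.128/26
Allocation: 192.168.86.0/25 (75 hosts, 126 usable); 192.168.86.128/26 (36 hosts, 62 usable)


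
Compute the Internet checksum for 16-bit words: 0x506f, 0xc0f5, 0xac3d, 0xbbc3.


Sum all words (with carry folding):
+ 0x506f = 0x506f
+ 0xc0f5 = 0x1165
+ 0xac3d = 0xbda2
+ 0xbbc3 = 0x7966
One's complement: ~0x7966
Checksum = 0x8699


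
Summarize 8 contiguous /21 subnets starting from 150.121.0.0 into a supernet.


Original prefix: /21
Number of subnets: 8 = 2^3
New prefix = 21 - 3 = 18
Supernet: 150.121.0.0/18


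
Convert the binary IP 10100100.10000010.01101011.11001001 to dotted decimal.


10100100 = 164
10000010 = 130
01101011 = 107
11001001 = 201
IP: 164.130.107.201


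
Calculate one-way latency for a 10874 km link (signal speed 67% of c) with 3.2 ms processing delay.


Speed = 0.67 * 3e5 km/s = 201000 km/s
Propagation delay = 10874 / 201000 = 0.0541 s = 54.0995 ms
Processing delay = 3.2 ms
Total one-way latency = 57.2995 ms


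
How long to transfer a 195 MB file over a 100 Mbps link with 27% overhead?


Effective throughput = 100 * (1 - 27/100) = 73 Mbps
File size in Mb = 195 * 8 = 1560 Mb
Time = 1560 / 73
Time = 21.3699 seconds


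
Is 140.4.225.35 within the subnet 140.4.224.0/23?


Subnet network: 140.4.224.0
Test IP AND mask: 140.4.224.0
Yes, 140.4.225.35 is in 140.4.224.0/23


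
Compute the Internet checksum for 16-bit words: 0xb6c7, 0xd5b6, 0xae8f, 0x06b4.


Sum all words (with carry folding):
+ 0xb6c7 = 0xb6c7
+ 0xd5b6 = 0x8c7e
+ 0xae8f = 0x3b0e
+ 0x06b4 = 0x41c2
One's complement: ~0x41c2
Checksum = 0xbe3d


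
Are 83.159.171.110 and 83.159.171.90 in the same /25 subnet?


Mask: 255.255.255.128
83.159.171.110 AND mask = 83.159.171.0
83.159.171.90 AND mask = 83.159.171.0
Yes, same subnet (83.159.171.0)


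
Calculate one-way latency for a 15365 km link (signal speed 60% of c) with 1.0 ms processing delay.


Speed = 0.6 * 3e5 km/s = 180000 km/s
Propagation delay = 15365 / 180000 = 0.0854 s = 85.3611 ms
Processing delay = 1.0 ms
Total one-way latency = 86.3611 ms


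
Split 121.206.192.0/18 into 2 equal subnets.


New prefix = 18 + 1 = 19
Each subnet has 8192 addresses
  121.206.192.0/19
  121.206.224.0/19
Subnets: 121.206.192.0/19, 121.206.224.0/19


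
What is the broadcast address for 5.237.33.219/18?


Network: 5.237.0.0/18
Host bits = 14
Set all host bits to 1:
Broadcast: 5.237.63.255


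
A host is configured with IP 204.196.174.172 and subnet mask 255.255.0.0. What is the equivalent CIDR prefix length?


Binary: 11111111.11111111.00000000.00000000
Count leading 1s
Prefix: /16


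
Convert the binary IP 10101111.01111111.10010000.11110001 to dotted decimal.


10101111 = 175
01111111 = 127
10010000 = 144
11110001 = 241
IP: 175.127.144.241


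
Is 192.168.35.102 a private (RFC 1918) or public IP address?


RFC 1918 private ranges:
  10.0.0.0/8 (10.0.0.0 - 10.255.255.255)
  172.16.0.0/12 (172.16.0.0 - 172.31.255.255)
  192.168.0.0/16 (192.168.0.0 - 192.168.255.255)
Private (in 192.168.0.0/16)


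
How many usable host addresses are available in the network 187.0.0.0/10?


Host bits = 32 - 10 = 22
Total addresses = 2^22 = 4194304
Usable = total - 2 (network and broadcast)
Usable hosts: 4194302


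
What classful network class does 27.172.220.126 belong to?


First octet: 27
Binary: 00011011
0xxxxxxx -> Class A (1-126)
Class A, default mask 255.0.0.0 (/8)


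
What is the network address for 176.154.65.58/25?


IP:   10110000.10011010.01000001.00111010
Mask: 11111111.11111111.11111111.10000000
AND operation:
Net:  10110000.10011010.01000001.00000000
Network: 176.154.65.0/25


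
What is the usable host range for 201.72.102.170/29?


Network: 201.72.102.168
Broadcast: 201.72.102.175
First usable = network + 1
Last usable = broadcast - 1
Range: 201.72.102.169 to 201.72.102.174


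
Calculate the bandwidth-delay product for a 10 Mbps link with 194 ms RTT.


BDP = bandwidth * RTT
= 10 Mbps * 194 ms
= 10 * 1e6 * 194 / 1000 bits
= 1940000 bits
= 242500 bytes
= 236.8164 KB
BDP = 1940000 bits (242500 bytes)


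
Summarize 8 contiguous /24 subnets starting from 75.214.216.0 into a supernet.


Original prefix: /24
Number of subnets: 8 = 2^3
New prefix = 24 - 3 = 21
Supernet: 75.214.216.0/21


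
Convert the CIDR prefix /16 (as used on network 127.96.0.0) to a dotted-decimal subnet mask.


/16 means 16 network bits, 16 host bits
Binary: 11111111111111110000000000000000
Mask: 255.255.0.0


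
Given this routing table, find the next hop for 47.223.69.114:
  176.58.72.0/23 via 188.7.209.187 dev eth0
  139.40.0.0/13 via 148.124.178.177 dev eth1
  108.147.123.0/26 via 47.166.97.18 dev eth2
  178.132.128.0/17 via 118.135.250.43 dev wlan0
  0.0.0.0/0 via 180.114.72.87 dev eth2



Longest prefix match for 47.223.69.114:
  /23 176.58.72.0: no
  /13 139.40.0.0: no
  /26 108.147.123.0: no
  /17 178.132.128.0: no
  /0 0.0.0.0: MATCH
Selected: next-hop 180.114.72.87 via eth2 (matched /0)


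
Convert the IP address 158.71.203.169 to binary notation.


158 = 10011110
71 = 01000111
203 = 11001011
169 = 10101001
Binary: 10011110.01000111.11001011.10101001


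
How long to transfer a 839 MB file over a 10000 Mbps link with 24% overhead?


Effective throughput = 10000 * (1 - 24/100) = 7600 Mbps
File size in Mb = 839 * 8 = 6712 Mb
Time = 6712 / 7600
Time = 0.8832 seconds


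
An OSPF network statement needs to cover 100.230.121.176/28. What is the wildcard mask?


Subnet mask: 255.255.255.240
Wildcard = 255.255.255.255 - subnet mask
255 - 255 = 0
255 - 255 = 0
255 - 255 = 0
255 - 240 = 15
Wildcard: 0.0.0.15


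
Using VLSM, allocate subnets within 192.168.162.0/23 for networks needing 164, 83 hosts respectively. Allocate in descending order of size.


164 hosts -> /24 (254 usable): 192.168.162.0/24
83 hosts -> /25 (126 usable): 192.168.163.0/25
Allocation: 192.168.162.0/24 (164 hosts, 254 usable); 192.168.163.0/25 (83 hosts, 126 usable)


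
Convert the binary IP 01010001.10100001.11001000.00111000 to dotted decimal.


01010001 = 81
10100001 = 161
11001000 = 200
00111000 = 56
IP: 81.161.200.56


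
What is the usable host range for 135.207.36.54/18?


Network: 135.207.0.0
Broadcast: 135.207.63.255
First usable = network + 1
Last usable = broadcast - 1
Range: 135.207.0.1 to 135.207.63.254


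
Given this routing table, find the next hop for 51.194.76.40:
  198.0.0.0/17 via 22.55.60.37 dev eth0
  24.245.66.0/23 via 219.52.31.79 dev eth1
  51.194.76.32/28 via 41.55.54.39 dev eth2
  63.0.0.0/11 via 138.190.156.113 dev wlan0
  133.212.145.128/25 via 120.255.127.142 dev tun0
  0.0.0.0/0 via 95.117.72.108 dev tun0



Longest prefix match for 51.194.76.40:
  /17 198.0.0.0: no
  /23 24.245.66.0: no
  /28 51.194.76.32: MATCH
  /11 63.0.0.0: no
  /25 133.212.145.128: no
  /0 0.0.0.0: MATCH
Selected: next-hop 41.55.54.39 via eth2 (matched /28)


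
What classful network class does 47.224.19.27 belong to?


First octet: 47
Binary: 00101111
0xxxxxxx -> Class A (1-126)
Class A, default mask 255.0.0.0 (/8)


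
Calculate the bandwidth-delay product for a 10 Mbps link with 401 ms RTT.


BDP = bandwidth * RTT
= 10 Mbps * 401 ms
= 10 * 1e6 * 401 / 1000 bits
= 4010000 bits
= 501250 bytes
= 489.502 KB
BDP = 4010000 bits (501250 bytes)


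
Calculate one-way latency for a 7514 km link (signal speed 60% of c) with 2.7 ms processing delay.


Speed = 0.6 * 3e5 km/s = 180000 km/s
Propagation delay = 7514 / 180000 = 0.0417 s = 41.7444 ms
Processing delay = 2.7 ms
Total one-way latency = 44.4444 ms


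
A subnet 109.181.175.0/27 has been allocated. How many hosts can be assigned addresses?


Host bits = 32 - 27 = 5
Total addresses = 2^5 = 32
Usable = total - 2 (network and broadcast)
Usable hosts: 30


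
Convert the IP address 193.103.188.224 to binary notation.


193 = 11000001
103 = 01100111
188 = 10111100
224 = 11100000
Binary: 11000001.01100111.10111100.11100000


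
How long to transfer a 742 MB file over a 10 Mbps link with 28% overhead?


Effective throughput = 10 * (1 - 28/100) = 7.2 Mbps
File size in Mb = 742 * 8 = 5936 Mb
Time = 5936 / 7.2
Time = 824.4444 seconds


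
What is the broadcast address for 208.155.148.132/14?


Network: 208.152.0.0/14
Host bits = 18
Set all host bits to 1:
Broadcast: 208.155.255.255


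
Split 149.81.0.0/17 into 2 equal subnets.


New prefix = 17 + 1 = 18
Each subnet has 16384 addresses
  149.81.0.0/18
  149.81.64.0/18
Subnets: 149.81.0.0/18, 149.81.64.0/18


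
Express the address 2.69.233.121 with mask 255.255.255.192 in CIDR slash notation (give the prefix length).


Binary: 11111111.11111111.11111111.11000000
Count leading 1s
Prefix: /26


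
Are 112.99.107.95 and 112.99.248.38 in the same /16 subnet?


Mask: 255.255.0.0
112.99.107.95 AND mask = 112.99.0.0
112.99.248.38 AND mask = 112.99.0.0
Yes, same subnet (112.99.0.0)


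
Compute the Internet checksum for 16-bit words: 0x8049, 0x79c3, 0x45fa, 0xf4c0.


Sum all words (with carry folding):
+ 0x8049 = 0x8049
+ 0x79c3 = 0xfa0c
+ 0x45fa = 0x4007
+ 0xf4c0 = 0x34c8
One's complement: ~0x34c8
Checksum = 0xcb37


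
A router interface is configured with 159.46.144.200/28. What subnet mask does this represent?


/28 means 28 network bits, 4 host bits
Binary: 11111111111111111111111111110000
Mask: 255.255.255.240


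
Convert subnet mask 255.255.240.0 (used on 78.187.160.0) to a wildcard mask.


Subnet mask: 255.255.240.0
Wildcard = 255.255.255.255 - subnet mask
255 - 255 = 0
255 - 255 = 0
255 - 240 = 15
255 - 0 = 255
Wildcard: 0.0.15.255


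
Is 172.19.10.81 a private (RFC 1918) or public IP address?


RFC 1918 private ranges:
  10.0.0.0/8 (10.0.0.0 - 10.255.255.255)
  172.16.0.0/12 (172.16.0.0 - 172.31.255.255)
  192.168.0.0/16 (192.168.0.0 - 192.168.255.255)
Private (in 172.16.0.0/12)


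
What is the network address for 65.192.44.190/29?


IP:   01000001.11000000.00101100.10111110
Mask: 11111111.11111111.11111111.11111000
AND operation:
Net:  01000001.11000000.00101100.10111000
Network: 65.192.44.184/29


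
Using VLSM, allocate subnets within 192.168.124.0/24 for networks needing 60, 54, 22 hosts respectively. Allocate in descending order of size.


60 hosts -> /26 (62 usable): 192.168.124.0/26
54 hosts -> /26 (62 usable): 192.168.124.64/26
22 hosts -> /27 (30 usable): 192.168.124.128/27
Allocation: 192.168.124.0/26 (60 hosts, 62 usable); 192.168.124.64/26 (54 hosts, 62 usable); 192.168.124.128/27 (22 hosts, 30 usable)


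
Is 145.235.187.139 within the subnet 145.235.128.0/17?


Subnet network: 145.235.128.0
Test IP AND mask: 145.235.128.0
Yes, 145.235.187.139 is in 145.235.128.0/17


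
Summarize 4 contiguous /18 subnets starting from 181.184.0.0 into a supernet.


Original prefix: /18
Number of subnets: 4 = 2^2
New prefix = 18 - 2 = 16
Supernet: 181.184.0.0/16


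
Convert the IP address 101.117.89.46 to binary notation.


101 = 01100101
117 = 01110101
89 = 01011001
46 = 00101110
Binary: 01100101.01110101.01011001.00101110


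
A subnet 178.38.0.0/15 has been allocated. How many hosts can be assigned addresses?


Host bits = 32 - 15 = 17
Total addresses = 2^17 = 131072
Usable = total - 2 (network and broadcast)
Usable hosts: 131070


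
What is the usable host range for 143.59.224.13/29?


Network: 143.59.224.8
Broadcast: 143.59.224.15
First usable = network + 1
Last usable = broadcast - 1
Range: 143.59.224.9 to 143.59.224.14


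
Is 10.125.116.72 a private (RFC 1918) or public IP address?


RFC 1918 private ranges:
  10.0.0.0/8 (10.0.0.0 - 10.255.255.255)
  172.16.0.0/12 (172.16.0.0 - 172.31.255.255)
  192.168.0.0/16 (192.168.0.0 - 192.168.255.255)
Private (in 10.0.0.0/8)


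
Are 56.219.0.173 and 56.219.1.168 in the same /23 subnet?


Mask: 255.255.254.0
56.219.0.173 AND mask = 56.219.0.0
56.219.1.168 AND mask = 56.219.0.0
Yes, same subnet (56.219.0.0)


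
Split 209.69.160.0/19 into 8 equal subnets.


New prefix = 19 + 3 = 22
Each subnet has 1024 addresses
  209.69.160.0/22
  209.69.164.0/22
  209.69.168.0/22
  209.69.172.0/22
  209.69.176.0/22
  209.69.180.0/22
  209.69.184.0/22
  209.69.188.0/22
Subnets: 209.69.160.0/22, 209.69.164.0/22, 209.69.168.0/22, 209.69.172.0/22, 209.69.176.0/22, 209.69.180.0/22, 209.69.184.0/22, 209.69.188.0/22


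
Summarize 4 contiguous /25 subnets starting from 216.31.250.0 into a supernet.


Original prefix: /25
Number of subnets: 4 = 2^2
New prefix = 25 - 2 = 23
Supernet: 216.31.250.0/23


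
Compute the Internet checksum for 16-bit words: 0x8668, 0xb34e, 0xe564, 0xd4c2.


Sum all words (with carry folding):
+ 0x8668 = 0x8668
+ 0xb34e = 0x39b7
+ 0xe564 = 0x1f1c
+ 0xd4c2 = 0xf3de
One's complement: ~0xf3de
Checksum = 0x0c21


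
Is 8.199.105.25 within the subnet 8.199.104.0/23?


Subnet network: 8.199.104.0
Test IP AND mask: 8.199.104.0
Yes, 8.199.105.25 is in 8.199.104.0/23


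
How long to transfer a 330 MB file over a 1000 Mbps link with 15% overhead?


Effective throughput = 1000 * (1 - 15/100) = 850 Mbps
File size in Mb = 330 * 8 = 2640 Mb
Time = 2640 / 850
Time = 3.1059 seconds


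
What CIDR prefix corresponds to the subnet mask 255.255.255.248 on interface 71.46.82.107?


Binary: 11111111.11111111.11111111.11111000
Count leading 1s
Prefix: /29


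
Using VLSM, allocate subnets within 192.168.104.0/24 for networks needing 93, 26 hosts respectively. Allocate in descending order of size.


93 hosts -> /25 (126 usable): 192.168.104.0/25
26 hosts -> /27 (30 usable): 192.168.104.128/27
Allocation: 192.168.104.0/25 (93 hosts, 126 usable); 192.168.104.128/27 (26 hosts, 30 usable)


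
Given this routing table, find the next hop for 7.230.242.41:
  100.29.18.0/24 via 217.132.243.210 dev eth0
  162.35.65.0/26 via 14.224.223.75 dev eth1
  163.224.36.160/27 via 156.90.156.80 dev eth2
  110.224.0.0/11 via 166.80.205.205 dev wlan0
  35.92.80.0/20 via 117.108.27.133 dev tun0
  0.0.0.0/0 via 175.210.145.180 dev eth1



Longest prefix match for 7.230.242.41:
  /24 100.29.18.0: no
  /26 162.35.65.0: no
  /27 163.224.36.160: no
  /11 110.224.0.0: no
  /20 35.92.80.0: no
  /0 0.0.0.0: MATCH
Selected: next-hop 175.210.145.180 via eth1 (matched /0)


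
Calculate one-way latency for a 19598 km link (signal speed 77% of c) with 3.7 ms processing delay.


Speed = 0.77 * 3e5 km/s = 231000 km/s
Propagation delay = 19598 / 231000 = 0.0848 s = 84.8398 ms
Processing delay = 3.7 ms
Total one-way latency = 88.5398 ms


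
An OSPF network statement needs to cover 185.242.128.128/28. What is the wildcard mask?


Subnet mask: 255.255.255.240
Wildcard = 255.255.255.255 - subnet mask
255 - 255 = 0
255 - 255 = 0
255 - 255 = 0
255 - 240 = 15
Wildcard: 0.0.0.15


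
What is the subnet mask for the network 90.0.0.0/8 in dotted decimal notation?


/8 means 8 network bits, 24 host bits
Binary: 11111111000000000000000000000000
Mask: 255.0.0.0


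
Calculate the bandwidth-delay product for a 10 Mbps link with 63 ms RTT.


BDP = bandwidth * RTT
= 10 Mbps * 63 ms
= 10 * 1e6 * 63 / 1000 bits
= 630000 bits
= 78750 bytes
= 76.9043 KB
BDP = 630000 bits (78750 bytes)


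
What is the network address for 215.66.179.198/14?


IP:   11010111.01000010.10110011.11000110
Mask: 11111111.11111100.00000000.00000000
AND operation:
Net:  11010111.01000000.00000000.00000000
Network: 215.64.0.0/14


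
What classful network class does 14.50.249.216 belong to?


First octet: 14
Binary: 00001110
0xxxxxxx -> Class A (1-126)
Class A, default mask 255.0.0.0 (/8)


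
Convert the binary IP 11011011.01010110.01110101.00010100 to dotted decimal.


11011011 = 219
01010110 = 86
01110101 = 117
00010100 = 20
IP: 219.86.117.20


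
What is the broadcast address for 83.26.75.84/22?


Network: 83.26.72.0/22
Host bits = 10
Set all host bits to 1:
Broadcast: 83.26.75.255


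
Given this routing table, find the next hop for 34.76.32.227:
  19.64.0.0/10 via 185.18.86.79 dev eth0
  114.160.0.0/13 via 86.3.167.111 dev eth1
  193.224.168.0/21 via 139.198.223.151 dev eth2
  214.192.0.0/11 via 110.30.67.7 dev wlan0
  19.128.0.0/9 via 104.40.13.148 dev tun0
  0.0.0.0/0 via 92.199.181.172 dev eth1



Longest prefix match for 34.76.32.227:
  /10 19.64.0.0: no
  /13 114.160.0.0: no
  /21 193.224.168.0: no
  /11 214.192.0.0: no
  /9 19.128.0.0: no
  /0 0.0.0.0: MATCH
Selected: next-hop 92.199.181.172 via eth1 (matched /0)


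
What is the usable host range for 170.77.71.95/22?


Network: 170.77.68.0
Broadcast: 170.77.71.255
First usable = network + 1
Last usable = broadcast - 1
Range: 170.77.68.1 to 170.77.71.254


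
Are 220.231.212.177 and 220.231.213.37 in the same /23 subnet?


Mask: 255.255.254.0
220.231.212.177 AND mask = 220.231.212.0
220.231.213.37 AND mask = 220.231.212.0
Yes, same subnet (220.231.212.0)


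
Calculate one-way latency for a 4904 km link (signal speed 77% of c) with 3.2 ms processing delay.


Speed = 0.77 * 3e5 km/s = 231000 km/s
Propagation delay = 4904 / 231000 = 0.0212 s = 21.2294 ms
Processing delay = 3.2 ms
Total one-way latency = 24.4294 ms


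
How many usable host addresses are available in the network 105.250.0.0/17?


Host bits = 32 - 17 = 15
Total addresses = 2^15 = 32768
Usable = total - 2 (network and broadcast)
Usable hosts: 32766


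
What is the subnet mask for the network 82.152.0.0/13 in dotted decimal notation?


/13 means 13 network bits, 19 host bits
Binary: 11111111111110000000000000000000
Mask: 255.248.0.0


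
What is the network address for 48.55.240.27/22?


IP:   00110000.00110111.11110000.00011011
Mask: 11111111.11111111.11111100.00000000
AND operation:
Net:  00110000.00110111.11110000.00000000
Network: 48.55.240.0/22


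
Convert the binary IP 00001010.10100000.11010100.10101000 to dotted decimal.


00001010 = 10
10100000 = 160
11010100 = 212
10101000 = 168
IP: 10.160.212.168


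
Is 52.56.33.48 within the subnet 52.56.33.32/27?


Subnet network: 52.56.33.32
Test IP AND mask: 52.56.33.32
Yes, 52.56.33.48 is in 52.56.33.32/27


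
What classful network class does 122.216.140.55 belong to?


First octet: 122
Binary: 01111010
0xxxxxxx -> Class A (1-126)
Class A, default mask 255.0.0.0 (/8)


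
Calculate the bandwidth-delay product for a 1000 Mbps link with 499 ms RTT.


BDP = bandwidth * RTT
= 1000 Mbps * 499 ms
= 1000 * 1e6 * 499 / 1000 bits
= 499000000 bits
= 62375000 bytes
= 60913.0859 KB
BDP = 499000000 bits (62375000 bytes)


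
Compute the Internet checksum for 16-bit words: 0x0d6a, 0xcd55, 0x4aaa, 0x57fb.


Sum all words (with carry folding):
+ 0x0d6a = 0x0d6a
+ 0xcd55 = 0xdabf
+ 0x4aaa = 0x256a
+ 0x57fb = 0x7d65
One's complement: ~0x7d65
Checksum = 0x829a


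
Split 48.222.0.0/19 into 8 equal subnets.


New prefix = 19 + 3 = 22
Each subnet has 1024 addresses
  48.222.0.0/22
  48.222.4.0/22
  48.222.8.0/22
  48.222.12.0/22
  48.222.16.0/22
  48.222.20.0/22
  48.222.24.0/22
  48.222.28.0/22
Subnets: 48.222.0.0/22, 48.222.4.0/22, 48.222.8.0/22, 48.222.12.0/22, 48.222.16.0/22, 48.222.20.0/22, 48.222.24.0/22, 48.222.28.0/22


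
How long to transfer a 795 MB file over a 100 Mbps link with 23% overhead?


Effective throughput = 100 * (1 - 23/100) = 77 Mbps
File size in Mb = 795 * 8 = 6360 Mb
Time = 6360 / 77
Time = 82.5974 seconds


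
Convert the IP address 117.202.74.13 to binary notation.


117 = 01110101
202 = 11001010
74 = 01001010
13 = 00001101
Binary: 01110101.11001010.01001010.00001101


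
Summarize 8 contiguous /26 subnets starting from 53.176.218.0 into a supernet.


Original prefix: /26
Number of subnets: 8 = 2^3
New prefix = 26 - 3 = 23
Supernet: 53.176.218.0/23


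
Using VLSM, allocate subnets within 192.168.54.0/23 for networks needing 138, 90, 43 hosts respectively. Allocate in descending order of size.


138 hosts -> /24 (254 usable): 192.168.54.0/24
90 hosts -> /25 (126 usable): 192.168.55.0/25
43 hosts -> /26 (62 usable): 192.168.55.128/26
Allocation: 192.168.54.0/24 (138 hosts, 254 usable); 192.168.55.0/25 (90 hosts, 126 usable); 192.168.55.128/26 (43 hosts, 62 usable)


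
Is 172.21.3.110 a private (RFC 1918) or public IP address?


RFC 1918 private ranges:
  10.0.0.0/8 (10.0.0.0 - 10.255.255.255)
  172.16.0.0/12 (172.16.0.0 - 172.31.255.255)
  192.168.0.0/16 (192.168.0.0 - 192.168.255.255)
Private (in 172.16.0.0/12)


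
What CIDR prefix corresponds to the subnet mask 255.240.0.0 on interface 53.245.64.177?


Binary: 11111111.11110000.00000000.00000000
Count leading 1s
Prefix: /12


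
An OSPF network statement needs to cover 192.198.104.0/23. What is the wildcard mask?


Subnet mask: 255.255.254.0
Wildcard = 255.255.255.255 - subnet mask
255 - 255 = 0
255 - 255 = 0
255 - 254 = 1
255 - 0 = 255
Wildcard: 0.0.1.255


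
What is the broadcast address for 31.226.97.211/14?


Network: 31.224.0.0/14
Host bits = 18
Set all host bits to 1:
Broadcast: 31.227.255.255


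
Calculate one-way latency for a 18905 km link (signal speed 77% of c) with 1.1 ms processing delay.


Speed = 0.77 * 3e5 km/s = 231000 km/s
Propagation delay = 18905 / 231000 = 0.0818 s = 81.8398 ms
Processing delay = 1.1 ms
Total one-way latency = 82.9398 ms


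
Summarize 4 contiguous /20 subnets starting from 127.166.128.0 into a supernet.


Original prefix: /20
Number of subnets: 4 = 2^2
New prefix = 20 - 2 = 18
Supernet: 127.166.128.0/18


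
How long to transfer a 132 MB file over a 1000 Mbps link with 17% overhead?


Effective throughput = 1000 * (1 - 17/100) = 830 Mbps
File size in Mb = 132 * 8 = 1056 Mb
Time = 1056 / 830
Time = 1.2723 seconds


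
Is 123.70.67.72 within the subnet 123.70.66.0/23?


Subnet network: 123.70.66.0
Test IP AND mask: 123.70.66.0
Yes, 123.70.67.72 is in 123.70.66.0/23


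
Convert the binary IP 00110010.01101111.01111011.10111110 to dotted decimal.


00110010 = 50
01101111 = 111
01111011 = 123
10111110 = 190
IP: 50.111.123.190


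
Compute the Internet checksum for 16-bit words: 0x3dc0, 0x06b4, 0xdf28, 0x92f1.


Sum all words (with carry folding):
+ 0x3dc0 = 0x3dc0
+ 0x06b4 = 0x4474
+ 0xdf28 = 0x239d
+ 0x92f1 = 0xb68e
One's complement: ~0xb68e
Checksum = 0x4971


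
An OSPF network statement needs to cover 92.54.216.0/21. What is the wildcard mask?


Subnet mask: 255.255.248.0
Wildcard = 255.255.255.255 - subnet mask
255 - 255 = 0
255 - 255 = 0
255 - 248 = 7
255 - 0 = 255
Wildcard: 0.0.7.255


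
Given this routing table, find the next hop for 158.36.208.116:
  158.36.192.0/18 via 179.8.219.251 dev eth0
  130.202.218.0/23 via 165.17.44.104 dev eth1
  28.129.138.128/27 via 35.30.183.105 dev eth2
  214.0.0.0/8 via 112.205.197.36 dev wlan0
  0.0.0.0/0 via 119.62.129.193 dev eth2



Longest prefix match for 158.36.208.116:
  /18 158.36.192.0: MATCH
  /23 130.202.218.0: no
  /27 28.129.138.128: no
  /8 214.0.0.0: no
  /0 0.0.0.0: MATCH
Selected: next-hop 179.8.219.251 via eth0 (matched /18)


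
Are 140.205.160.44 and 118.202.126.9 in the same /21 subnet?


Mask: 255.255.248.0
140.205.160.44 AND mask = 140.205.160.0
118.202.126.9 AND mask = 118.202.120.0
No, different subnets (140.205.160.0 vs 118.202.120.0)


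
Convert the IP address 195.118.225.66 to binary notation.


195 = 11000011
118 = 01110110
225 = 11100001
66 = 01000010
Binary: 11000011.01110110.11100001.01000010


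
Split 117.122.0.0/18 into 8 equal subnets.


New prefix = 18 + 3 = 21
Each subnet has 2048 addresses
  117.122.0.0/21
  117.122.8.0/21
  117.122.16.0/21
  117.122.24.0/21
  117.122.32.0/21
  117.122.40.0/21
  117.122.48.0/21
  117.122.56.0/21
Subnets: 117.122.0.0/21, 117.122.8.0/21, 117.122.16.0/21, 117.122.24.0/21, 117.122.32.0/21, 117.122.40.0/21, 117.122.48.0/21, 117.122.56.0/21


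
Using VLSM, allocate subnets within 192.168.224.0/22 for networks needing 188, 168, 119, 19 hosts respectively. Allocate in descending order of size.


188 hosts -> /24 (254 usable): 192.168.224.0/24
168 hosts -> /24 (254 usable): 192.168.225.0/24
119 hosts -> /25 (126 usable): 192.168.226.0/25
19 hosts -> /27 (30 usable): 192.168.226.128/27
Allocation: 192.168.224.0/24 (188 hosts, 254 usable); 192.168.225.0/24 (168 hosts, 254 usable); 192.168.226.0/25 (119 hosts, 126 usable); 192.168.226.128/27 (19 hosts, 30 usable)


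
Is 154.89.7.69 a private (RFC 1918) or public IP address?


RFC 1918 private ranges:
  10.0.0.0/8 (10.0.0.0 - 10.255.255.255)
  172.16.0.0/12 (172.16.0.0 - 172.31.255.255)
  192.168.0.0/16 (192.168.0.0 - 192.168.255.255)
Public (not in any RFC 1918 range)


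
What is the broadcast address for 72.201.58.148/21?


Network: 72.201.56.0/21
Host bits = 11
Set all host bits to 1:
Broadcast: 72.201.63.255


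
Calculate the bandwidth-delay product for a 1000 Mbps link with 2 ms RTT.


BDP = bandwidth * RTT
= 1000 Mbps * 2 ms
= 1000 * 1e6 * 2 / 1000 bits
= 2000000 bits
= 250000 bytes
= 244.1406 KB
BDP = 2000000 bits (250000 bytes)


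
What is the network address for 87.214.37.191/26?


IP:   01010111.11010110.00100101.10111111
Mask: 11111111.11111111.11111111.11000000
AND operation:
Net:  01010111.11010110.00100101.10000000
Network: 87.214.37.128/26


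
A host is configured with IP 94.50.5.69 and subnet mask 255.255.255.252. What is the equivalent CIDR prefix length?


Binary: 11111111.11111111.11111111.11111100
Count leading 1s
Prefix: /30


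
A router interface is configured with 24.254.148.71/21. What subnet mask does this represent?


/21 means 21 network bits, 11 host bits
Binary: 11111111111111111111100000000000
Mask: 255.255.248.0


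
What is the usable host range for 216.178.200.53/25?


Network: 216.178.200.0
Broadcast: 216.178.200.127
First usable = network + 1
Last usable = broadcast - 1
Range: 216.178.200.1 to 216.178.200.126


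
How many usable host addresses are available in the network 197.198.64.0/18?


Host bits = 32 - 18 = 14
Total addresses = 2^14 = 16384
Usable = total - 2 (network and broadcast)
Usable hosts: 16382


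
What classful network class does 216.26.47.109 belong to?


First octet: 216
Binary: 11011000
110xxxxx -> Class C (192-223)
Class C, default mask 255.255.255.0 (/24)


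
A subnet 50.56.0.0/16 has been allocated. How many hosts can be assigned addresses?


Host bits = 32 - 16 = 16
Total addresses = 2^16 = 65536
Usable = total - 2 (network and broadcast)
Usable hosts: 65534


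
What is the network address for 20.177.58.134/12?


IP:   00010100.10110001.00111010.10000110
Mask: 11111111.11110000.00000000.00000000
AND operation:
Net:  00010100.10110000.00000000.00000000
Network: 20.176.0.0/12
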